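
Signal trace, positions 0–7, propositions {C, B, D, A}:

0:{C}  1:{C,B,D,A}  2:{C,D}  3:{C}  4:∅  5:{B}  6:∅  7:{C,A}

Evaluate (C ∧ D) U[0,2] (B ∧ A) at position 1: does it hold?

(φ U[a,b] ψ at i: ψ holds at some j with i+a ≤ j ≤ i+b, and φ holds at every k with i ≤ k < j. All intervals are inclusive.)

Need some j in [1,3] with (B ∧ A), and (C ∧ D) at every k in [1,j-1].
  j=1: (B ∧ A) holds; no prefix to check → satisfied.

Holds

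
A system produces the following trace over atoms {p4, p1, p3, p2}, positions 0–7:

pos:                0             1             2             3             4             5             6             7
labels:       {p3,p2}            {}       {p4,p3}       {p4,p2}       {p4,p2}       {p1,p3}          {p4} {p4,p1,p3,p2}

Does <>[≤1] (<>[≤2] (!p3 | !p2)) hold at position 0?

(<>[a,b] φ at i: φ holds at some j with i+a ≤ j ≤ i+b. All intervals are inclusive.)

Check <>[≤2] (!p3 | !p2) at each j in [0,1]:
  j=0: holds (witness at 1)
  j=1: holds (witness at 1)
Found at j=0 → formula holds.

Yes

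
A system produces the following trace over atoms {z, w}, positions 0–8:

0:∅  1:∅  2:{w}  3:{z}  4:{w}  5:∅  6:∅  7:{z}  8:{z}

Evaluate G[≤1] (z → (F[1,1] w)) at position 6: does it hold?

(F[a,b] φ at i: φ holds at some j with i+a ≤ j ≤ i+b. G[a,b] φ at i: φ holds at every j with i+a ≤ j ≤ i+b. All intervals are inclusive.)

Check (z → (F[1,1] w)) at every j in [6,7]:
  j=6: antecedent false → ✓
  j=7: antecedent true; consequent fails (none in [8,8]) → ✗
Fails at j=7 → formula fails.

No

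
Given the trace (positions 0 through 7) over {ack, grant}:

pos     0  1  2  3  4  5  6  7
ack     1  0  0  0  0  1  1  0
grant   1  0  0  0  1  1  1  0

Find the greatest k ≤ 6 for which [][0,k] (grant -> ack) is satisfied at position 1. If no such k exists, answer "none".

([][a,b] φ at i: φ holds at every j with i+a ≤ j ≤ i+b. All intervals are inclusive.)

(grant -> ack) must hold from j=1 onward; find where it first fails.
  j=1: holds
  j=2: holds
  j=3: holds
  j=4: fails
Holds on [1,3], so largest k = 2.

2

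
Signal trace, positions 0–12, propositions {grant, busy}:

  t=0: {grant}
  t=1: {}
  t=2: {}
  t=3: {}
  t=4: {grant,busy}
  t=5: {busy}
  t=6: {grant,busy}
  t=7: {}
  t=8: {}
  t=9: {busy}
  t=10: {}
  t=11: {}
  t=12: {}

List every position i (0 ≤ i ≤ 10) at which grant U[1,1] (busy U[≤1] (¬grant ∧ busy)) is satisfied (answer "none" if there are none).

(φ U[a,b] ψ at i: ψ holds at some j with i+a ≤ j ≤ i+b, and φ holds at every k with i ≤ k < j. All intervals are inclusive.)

4

Evaluate at each i in [0,10]:
  i=0: ✗ (no rhs in [1,1])
  i=1: ✗ (no rhs in [2,2])
  i=2: ✗ (no rhs in [3,3])
  i=3: ✗ (lhs fails at k=3 before rhs at j=4)
  i=4: ✓ (rhs at j=5; lhs holds on [4,4])
  i=5: ✗ (no rhs in [6,6])
  i=6: ✗ (no rhs in [7,7])
  i=7: ✗ (no rhs in [8,8])
  i=8: ✗ (lhs fails at k=8 before rhs at j=9)
  i=9: ✗ (no rhs in [10,10])
  i=10: ✗ (no rhs in [11,11])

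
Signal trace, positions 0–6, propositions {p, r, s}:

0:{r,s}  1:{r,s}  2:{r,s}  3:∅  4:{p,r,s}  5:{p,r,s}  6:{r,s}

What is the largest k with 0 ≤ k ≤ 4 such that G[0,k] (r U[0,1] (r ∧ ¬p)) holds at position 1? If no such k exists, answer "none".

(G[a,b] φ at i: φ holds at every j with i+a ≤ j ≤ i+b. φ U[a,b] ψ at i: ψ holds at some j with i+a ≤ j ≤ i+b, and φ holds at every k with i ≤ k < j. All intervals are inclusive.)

1

(r U[0,1] (r ∧ ¬p)) must hold from j=1 onward; find where it first fails.
  j=1: holds
  j=2: holds
  j=3: fails
Holds on [1,2], so largest k = 1.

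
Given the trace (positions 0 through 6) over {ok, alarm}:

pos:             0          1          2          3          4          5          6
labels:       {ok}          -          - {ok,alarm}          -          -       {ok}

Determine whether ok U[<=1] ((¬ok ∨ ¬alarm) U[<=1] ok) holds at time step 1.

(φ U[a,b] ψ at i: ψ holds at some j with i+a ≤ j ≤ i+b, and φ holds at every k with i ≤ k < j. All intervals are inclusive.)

Need some j in [1,2] with ((¬ok ∨ ¬alarm) U[<=1] ok), and ok at every k in [1,j-1].
  j=1: ((¬ok ∨ ¬alarm) U[<=1] ok) — fails.
  j=2: ((¬ok ∨ ¬alarm) U[<=1] ok) holds, but ok fails at k=1 → not this j.
No j in the window works → until fails.

False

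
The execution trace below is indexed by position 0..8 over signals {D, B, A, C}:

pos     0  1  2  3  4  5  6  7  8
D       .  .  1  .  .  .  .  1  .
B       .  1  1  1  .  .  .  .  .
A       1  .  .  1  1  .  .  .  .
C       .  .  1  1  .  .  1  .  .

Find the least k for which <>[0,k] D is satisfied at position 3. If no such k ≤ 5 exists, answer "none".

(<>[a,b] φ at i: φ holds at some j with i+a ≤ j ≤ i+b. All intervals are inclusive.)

Scan j = 3,4,… for D:
  j=3: fails
  j=4: fails
  j=5: fails
  j=6: fails
  j=7: holds
First hit at j=7, so smallest k = 7-3 = 4.

4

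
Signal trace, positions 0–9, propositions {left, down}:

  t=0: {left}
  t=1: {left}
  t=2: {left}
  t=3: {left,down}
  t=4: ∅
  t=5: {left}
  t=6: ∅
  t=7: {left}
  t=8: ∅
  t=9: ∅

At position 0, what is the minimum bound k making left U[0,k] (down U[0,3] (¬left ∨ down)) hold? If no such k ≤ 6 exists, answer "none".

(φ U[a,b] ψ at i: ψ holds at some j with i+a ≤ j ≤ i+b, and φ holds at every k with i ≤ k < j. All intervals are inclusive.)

3

Need earliest j ≥ 0 with (down U[0,3] (¬left ∨ down)), and left at every k in [0,j-1].
  j=0: rhs fails.
  j=1: rhs fails.
  j=2: rhs fails.
  j=3: rhs holds; lhs holds on [0,2]. k = 3.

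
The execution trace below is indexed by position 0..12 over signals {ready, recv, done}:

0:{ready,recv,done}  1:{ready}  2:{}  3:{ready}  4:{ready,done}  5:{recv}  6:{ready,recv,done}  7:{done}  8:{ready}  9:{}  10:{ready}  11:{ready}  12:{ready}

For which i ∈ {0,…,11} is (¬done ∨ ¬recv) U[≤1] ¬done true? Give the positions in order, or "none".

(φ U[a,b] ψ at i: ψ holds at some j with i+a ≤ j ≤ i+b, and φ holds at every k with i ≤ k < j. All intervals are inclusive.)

1, 2, 3, 4, 5, 7, 8, 9, 10, 11

Evaluate at each i in [0,11]:
  i=0: ✗ (lhs fails at k=0 before rhs at j=1)
  i=1: ✓ (rhs at j=1)
  i=2: ✓ (rhs at j=2)
  i=3: ✓ (rhs at j=3)
  i=4: ✓ (rhs at j=5; lhs holds on [4,4])
  i=5: ✓ (rhs at j=5)
  i=6: ✗ (no rhs in [6,7])
  i=7: ✓ (rhs at j=8; lhs holds on [7,7])
  i=8: ✓ (rhs at j=8)
  i=9: ✓ (rhs at j=9)
  i=10: ✓ (rhs at j=10)
  i=11: ✓ (rhs at j=11)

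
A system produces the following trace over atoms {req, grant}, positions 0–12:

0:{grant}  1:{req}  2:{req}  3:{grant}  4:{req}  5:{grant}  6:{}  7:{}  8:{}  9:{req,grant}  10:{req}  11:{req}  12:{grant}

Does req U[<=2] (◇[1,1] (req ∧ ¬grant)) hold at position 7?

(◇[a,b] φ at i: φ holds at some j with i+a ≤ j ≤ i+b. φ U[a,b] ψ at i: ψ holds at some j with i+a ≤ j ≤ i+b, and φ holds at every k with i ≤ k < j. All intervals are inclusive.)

Need some j in [7,9] with ◇[1,1] (req ∧ ¬grant), and req at every k in [7,j-1].
  j=7: ◇[1,1] (req ∧ ¬grant) — fails (none in [8,8]).
  j=8: ◇[1,1] (req ∧ ¬grant) — fails (none in [9,9]).
  j=9: ◇[1,1] (req ∧ ¬grant) holds, but req fails at k=7 → not this j.
No j in the window works → until fails.

Does not hold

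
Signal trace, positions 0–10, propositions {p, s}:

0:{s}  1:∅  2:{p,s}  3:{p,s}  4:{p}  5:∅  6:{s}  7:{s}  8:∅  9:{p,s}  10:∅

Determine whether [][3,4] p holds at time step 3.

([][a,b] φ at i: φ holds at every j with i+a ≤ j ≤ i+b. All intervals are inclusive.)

Check p at every j in [6,7]:
  j=6: false
  j=7: false
Fails at j=6 → formula fails.

No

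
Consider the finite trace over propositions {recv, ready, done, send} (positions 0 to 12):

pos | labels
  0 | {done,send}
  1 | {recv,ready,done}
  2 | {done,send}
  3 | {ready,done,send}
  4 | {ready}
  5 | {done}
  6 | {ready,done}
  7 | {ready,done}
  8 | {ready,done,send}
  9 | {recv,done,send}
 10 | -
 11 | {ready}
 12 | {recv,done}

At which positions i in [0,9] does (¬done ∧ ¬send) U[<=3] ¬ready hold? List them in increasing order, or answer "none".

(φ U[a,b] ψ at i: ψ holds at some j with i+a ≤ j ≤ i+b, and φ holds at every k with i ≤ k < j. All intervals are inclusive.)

0, 2, 4, 5, 9

Evaluate at each i in [0,9]:
  i=0: ✓ (rhs at j=0)
  i=1: ✗ (lhs fails at k=1 before rhs at j=2)
  i=2: ✓ (rhs at j=2)
  i=3: ✗ (lhs fails at k=3 before rhs at j=5)
  i=4: ✓ (rhs at j=5; lhs holds on [4,4])
  i=5: ✓ (rhs at j=5)
  i=6: ✗ (lhs fails at k=6 before rhs at j=9)
  i=7: ✗ (lhs fails at k=7 before rhs at j=9)
  i=8: ✗ (lhs fails at k=8 before rhs at j=9)
  i=9: ✓ (rhs at j=9)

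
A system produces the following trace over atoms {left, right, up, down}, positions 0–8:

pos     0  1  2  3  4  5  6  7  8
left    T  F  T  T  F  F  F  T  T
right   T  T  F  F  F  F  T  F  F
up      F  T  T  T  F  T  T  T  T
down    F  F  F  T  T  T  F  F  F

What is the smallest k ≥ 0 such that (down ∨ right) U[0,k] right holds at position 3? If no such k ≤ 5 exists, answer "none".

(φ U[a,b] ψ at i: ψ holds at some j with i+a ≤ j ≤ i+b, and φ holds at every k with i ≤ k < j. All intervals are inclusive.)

Need earliest j ≥ 3 with right, and (down ∨ right) at every k in [3,j-1].
  j=3: rhs fails.
  j=4: rhs fails.
  j=5: rhs fails.
  j=6: rhs holds; lhs holds on [3,5]. k = 3.

3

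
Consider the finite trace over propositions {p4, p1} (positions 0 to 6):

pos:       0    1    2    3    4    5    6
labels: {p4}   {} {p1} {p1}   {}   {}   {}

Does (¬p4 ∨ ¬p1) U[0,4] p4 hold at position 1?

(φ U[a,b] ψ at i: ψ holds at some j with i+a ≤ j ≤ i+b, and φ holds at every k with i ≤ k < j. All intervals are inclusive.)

Need some j in [1,5] with p4, and (¬p4 ∨ ¬p1) at every k in [1,j-1].
  j=1: p4 false.
  j=2: p4 false.
  j=3: p4 false.
  j=4: p4 false.
  j=5: p4 false.
No j in the window works → until fails.

False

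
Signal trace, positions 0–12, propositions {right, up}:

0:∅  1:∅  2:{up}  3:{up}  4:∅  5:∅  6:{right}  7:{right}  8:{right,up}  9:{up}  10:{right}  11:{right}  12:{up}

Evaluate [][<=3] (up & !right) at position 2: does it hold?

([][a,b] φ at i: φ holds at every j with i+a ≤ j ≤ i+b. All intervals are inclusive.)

No

Check (up & !right) at every j in [2,5]:
  j=2: true
  j=3: true
  j=4: false
  j=5: false
Fails at j=4 → formula fails.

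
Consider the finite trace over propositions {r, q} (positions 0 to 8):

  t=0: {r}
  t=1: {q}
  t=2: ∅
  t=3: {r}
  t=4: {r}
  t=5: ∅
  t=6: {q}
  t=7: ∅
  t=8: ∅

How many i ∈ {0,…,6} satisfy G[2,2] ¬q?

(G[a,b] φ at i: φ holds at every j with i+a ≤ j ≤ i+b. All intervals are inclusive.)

6

Evaluate at each i in [0,6]:
  i=0: ✓ (all of [2,2])
  i=1: ✓ (all of [3,3])
  i=2: ✓ (all of [4,4])
  i=3: ✓ (all of [5,5])
  i=4: ✗ (fails at j=6)
  i=5: ✓ (all of [7,7])
  i=6: ✓ (all of [8,8])
Positions where it holds: {0, 1, 2, 3, 5, 6} → 6.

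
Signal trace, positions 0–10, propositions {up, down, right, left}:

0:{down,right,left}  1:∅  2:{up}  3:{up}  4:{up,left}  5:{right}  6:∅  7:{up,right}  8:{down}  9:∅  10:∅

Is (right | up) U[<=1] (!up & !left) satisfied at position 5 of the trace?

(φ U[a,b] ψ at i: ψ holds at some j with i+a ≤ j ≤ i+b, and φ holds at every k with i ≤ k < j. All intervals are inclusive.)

Holds

Need some j in [5,6] with (!up & !left), and (right | up) at every k in [5,j-1].
  j=5: (!up & !left) holds; no prefix to check → satisfied.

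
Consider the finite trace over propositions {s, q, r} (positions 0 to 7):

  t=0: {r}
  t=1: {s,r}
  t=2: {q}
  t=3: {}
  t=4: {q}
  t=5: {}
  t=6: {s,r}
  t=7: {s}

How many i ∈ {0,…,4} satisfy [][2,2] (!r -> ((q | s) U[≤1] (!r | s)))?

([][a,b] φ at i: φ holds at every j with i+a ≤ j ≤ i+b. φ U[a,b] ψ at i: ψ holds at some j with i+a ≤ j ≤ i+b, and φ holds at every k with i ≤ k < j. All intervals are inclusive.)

Evaluate at each i in [0,4]:
  i=0: ✓ (all of [2,2])
  i=1: ✓ (all of [3,3])
  i=2: ✓ (all of [4,4])
  i=3: ✓ (all of [5,5])
  i=4: ✓ (all of [6,6])
Positions where it holds: {0, 1, 2, 3, 4} → 5.

5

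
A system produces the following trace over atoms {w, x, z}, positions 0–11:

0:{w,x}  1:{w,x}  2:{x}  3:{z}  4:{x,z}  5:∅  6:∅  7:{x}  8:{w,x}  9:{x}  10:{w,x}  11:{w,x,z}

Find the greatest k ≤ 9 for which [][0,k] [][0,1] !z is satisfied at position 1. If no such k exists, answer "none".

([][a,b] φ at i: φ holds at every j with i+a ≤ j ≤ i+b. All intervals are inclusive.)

[][0,1] !z must hold from j=1 onward; find where it first fails.
  j=1: holds
  j=2: fails
Holds on [1,1], so largest k = 0.

0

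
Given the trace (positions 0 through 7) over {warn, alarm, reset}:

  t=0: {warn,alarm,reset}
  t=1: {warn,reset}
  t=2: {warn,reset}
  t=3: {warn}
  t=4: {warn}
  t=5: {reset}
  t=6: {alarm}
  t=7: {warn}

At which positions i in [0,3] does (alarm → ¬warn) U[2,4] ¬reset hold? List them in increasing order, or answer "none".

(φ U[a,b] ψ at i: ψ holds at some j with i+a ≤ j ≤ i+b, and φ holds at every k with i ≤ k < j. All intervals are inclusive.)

Evaluate at each i in [0,3]:
  i=0: ✗ (lhs fails at k=0 before rhs at j=3)
  i=1: ✓ (rhs at j=3; lhs holds on [1,2])
  i=2: ✓ (rhs at j=4; lhs holds on [2,3])
  i=3: ✓ (rhs at j=6; lhs holds on [3,5])

1, 2, 3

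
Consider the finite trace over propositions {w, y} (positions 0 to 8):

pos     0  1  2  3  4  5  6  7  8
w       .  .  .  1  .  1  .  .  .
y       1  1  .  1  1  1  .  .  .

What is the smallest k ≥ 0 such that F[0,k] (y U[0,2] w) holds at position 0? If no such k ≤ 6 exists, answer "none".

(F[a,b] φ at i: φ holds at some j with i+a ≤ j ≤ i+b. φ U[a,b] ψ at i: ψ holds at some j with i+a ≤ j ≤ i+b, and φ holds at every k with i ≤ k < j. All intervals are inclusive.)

3

Scan j = 0,1,… for (y U[0,2] w):
  j=0: fails
  j=1: fails
  j=2: fails
  j=3: holds
First hit at j=3, so smallest k = 3-0 = 3.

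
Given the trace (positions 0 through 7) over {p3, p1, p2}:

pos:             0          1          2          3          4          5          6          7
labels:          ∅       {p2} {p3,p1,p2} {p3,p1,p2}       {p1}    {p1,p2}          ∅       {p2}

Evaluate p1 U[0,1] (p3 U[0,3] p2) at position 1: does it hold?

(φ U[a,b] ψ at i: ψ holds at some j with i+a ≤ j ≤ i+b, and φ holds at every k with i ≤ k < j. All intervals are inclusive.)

Holds

Need some j in [1,2] with (p3 U[0,3] p2), and p1 at every k in [1,j-1].
  j=1: (p3 U[0,3] p2) holds; no prefix to check → satisfied.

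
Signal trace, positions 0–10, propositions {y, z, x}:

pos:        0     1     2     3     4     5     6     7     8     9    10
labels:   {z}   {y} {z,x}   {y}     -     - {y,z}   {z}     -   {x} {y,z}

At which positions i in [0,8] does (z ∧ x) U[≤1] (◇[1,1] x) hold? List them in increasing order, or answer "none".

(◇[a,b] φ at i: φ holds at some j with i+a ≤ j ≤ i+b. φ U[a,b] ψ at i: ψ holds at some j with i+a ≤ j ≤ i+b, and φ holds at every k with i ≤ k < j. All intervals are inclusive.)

Evaluate at each i in [0,8]:
  i=0: ✗ (lhs fails at k=0 before rhs at j=1)
  i=1: ✓ (rhs at j=1)
  i=2: ✗ (no rhs in [2,3])
  i=3: ✗ (no rhs in [3,4])
  i=4: ✗ (no rhs in [4,5])
  i=5: ✗ (no rhs in [5,6])
  i=6: ✗ (no rhs in [6,7])
  i=7: ✗ (lhs fails at k=7 before rhs at j=8)
  i=8: ✓ (rhs at j=8)

1, 8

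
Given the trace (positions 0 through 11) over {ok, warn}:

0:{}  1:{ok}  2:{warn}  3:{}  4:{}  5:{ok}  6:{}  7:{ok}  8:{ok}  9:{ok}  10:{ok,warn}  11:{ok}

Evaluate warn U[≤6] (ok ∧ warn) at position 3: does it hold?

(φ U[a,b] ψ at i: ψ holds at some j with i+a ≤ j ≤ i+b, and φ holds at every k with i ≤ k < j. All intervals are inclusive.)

False

Need some j in [3,9] with (ok ∧ warn), and warn at every k in [3,j-1].
  j=3: (ok ∧ warn) false.
  j=4: (ok ∧ warn) false.
  j=5: (ok ∧ warn) false.
  j=6: (ok ∧ warn) false.
  j=7: (ok ∧ warn) false.
  j=8: (ok ∧ warn) false.
  j=9: (ok ∧ warn) false.
No j in the window works → until fails.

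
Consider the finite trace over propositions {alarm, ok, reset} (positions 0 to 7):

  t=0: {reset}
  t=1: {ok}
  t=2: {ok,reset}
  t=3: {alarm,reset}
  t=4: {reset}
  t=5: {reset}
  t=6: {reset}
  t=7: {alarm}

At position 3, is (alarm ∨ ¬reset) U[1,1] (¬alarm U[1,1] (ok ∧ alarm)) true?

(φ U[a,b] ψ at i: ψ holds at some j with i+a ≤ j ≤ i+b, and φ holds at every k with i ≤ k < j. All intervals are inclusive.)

Need some j in [4,4] with (¬alarm U[1,1] (ok ∧ alarm)), and (alarm ∨ ¬reset) at every k in [3,j-1].
  j=4: (¬alarm U[1,1] (ok ∧ alarm)) — fails.
No j in the window works → until fails.

Does not hold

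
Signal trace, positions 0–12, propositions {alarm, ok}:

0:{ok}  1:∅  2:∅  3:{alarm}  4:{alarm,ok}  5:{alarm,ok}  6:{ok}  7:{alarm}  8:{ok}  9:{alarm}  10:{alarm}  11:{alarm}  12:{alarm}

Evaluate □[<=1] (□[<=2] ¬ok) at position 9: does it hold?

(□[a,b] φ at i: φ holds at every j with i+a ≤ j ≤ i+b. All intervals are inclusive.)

Holds

Check □[<=2] ¬ok at every j in [9,10]:
  j=9: holds on [9,11]
  j=10: holds on [10,12]
All positions satisfy it → formula holds.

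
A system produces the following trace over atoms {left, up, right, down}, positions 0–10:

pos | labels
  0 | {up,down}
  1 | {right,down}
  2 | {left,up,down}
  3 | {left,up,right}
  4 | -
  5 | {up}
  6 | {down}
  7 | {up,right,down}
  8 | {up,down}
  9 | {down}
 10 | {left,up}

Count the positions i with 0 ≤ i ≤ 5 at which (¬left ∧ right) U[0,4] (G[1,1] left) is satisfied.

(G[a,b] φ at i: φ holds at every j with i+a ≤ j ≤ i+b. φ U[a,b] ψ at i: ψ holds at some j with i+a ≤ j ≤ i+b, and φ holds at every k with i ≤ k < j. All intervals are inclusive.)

2

Evaluate at each i in [0,5]:
  i=0: ✗ (lhs fails at k=0 before rhs at j=1)
  i=1: ✓ (rhs at j=1)
  i=2: ✓ (rhs at j=2)
  i=3: ✗ (no rhs in [3,7])
  i=4: ✗ (no rhs in [4,8])
  i=5: ✗ (lhs fails at k=5 before rhs at j=9)
Positions where it holds: {1, 2} → 2.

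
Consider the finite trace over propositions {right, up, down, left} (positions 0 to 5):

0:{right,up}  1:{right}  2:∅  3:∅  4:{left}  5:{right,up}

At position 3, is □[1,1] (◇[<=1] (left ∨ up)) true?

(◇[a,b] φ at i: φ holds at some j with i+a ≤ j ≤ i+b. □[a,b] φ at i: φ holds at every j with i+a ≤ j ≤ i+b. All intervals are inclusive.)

Check ◇[<=1] (left ∨ up) at every j in [4,4]:
  j=4: holds (witness at 4)
All positions satisfy it → formula holds.

Yes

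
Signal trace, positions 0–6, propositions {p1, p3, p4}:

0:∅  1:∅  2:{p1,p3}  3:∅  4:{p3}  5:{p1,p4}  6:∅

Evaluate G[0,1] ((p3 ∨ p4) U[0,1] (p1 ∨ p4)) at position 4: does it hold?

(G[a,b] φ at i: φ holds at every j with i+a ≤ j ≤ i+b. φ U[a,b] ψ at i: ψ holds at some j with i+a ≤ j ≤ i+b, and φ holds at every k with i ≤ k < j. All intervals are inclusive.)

Check ((p3 ∨ p4) U[0,1] (p1 ∨ p4)) at every j in [4,5]:
  j=4: holds
  j=5: holds
All positions satisfy it → formula holds.

True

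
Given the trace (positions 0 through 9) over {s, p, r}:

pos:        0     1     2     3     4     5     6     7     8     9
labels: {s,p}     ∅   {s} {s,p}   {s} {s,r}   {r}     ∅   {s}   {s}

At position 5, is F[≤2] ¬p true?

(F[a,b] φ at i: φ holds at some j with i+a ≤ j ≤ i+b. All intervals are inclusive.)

Check ¬p at each j in [5,7]:
  j=5: true
  j=6: true
  j=7: true
Found at j=5 → formula holds.

Holds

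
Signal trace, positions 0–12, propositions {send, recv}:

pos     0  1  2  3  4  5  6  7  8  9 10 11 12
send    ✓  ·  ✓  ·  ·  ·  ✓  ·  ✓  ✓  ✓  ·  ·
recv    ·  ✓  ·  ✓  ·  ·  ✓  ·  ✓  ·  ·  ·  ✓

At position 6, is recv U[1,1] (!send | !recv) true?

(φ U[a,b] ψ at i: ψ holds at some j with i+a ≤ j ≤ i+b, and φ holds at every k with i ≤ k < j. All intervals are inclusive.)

True

Need some j in [7,7] with (!send | !recv), and recv at every k in [6,j-1].
  j=7: (!send | !recv) holds; recv holds at every k in [6,6] → satisfied.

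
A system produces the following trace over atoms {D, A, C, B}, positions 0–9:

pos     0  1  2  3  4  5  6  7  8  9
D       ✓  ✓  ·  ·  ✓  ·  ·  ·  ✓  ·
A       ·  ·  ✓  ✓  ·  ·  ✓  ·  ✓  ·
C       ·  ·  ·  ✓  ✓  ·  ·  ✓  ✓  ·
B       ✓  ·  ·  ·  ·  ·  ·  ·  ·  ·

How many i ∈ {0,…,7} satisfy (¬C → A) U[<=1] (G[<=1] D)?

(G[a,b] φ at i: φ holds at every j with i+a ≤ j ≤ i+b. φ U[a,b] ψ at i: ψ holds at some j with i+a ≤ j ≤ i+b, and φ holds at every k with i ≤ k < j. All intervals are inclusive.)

1

Evaluate at each i in [0,7]:
  i=0: ✓ (rhs at j=0)
  i=1: ✗ (no rhs in [1,2])
  i=2: ✗ (no rhs in [2,3])
  i=3: ✗ (no rhs in [3,4])
  i=4: ✗ (no rhs in [4,5])
  i=5: ✗ (no rhs in [5,6])
  i=6: ✗ (no rhs in [6,7])
  i=7: ✗ (no rhs in [7,8])
Positions where it holds: {0} → 1.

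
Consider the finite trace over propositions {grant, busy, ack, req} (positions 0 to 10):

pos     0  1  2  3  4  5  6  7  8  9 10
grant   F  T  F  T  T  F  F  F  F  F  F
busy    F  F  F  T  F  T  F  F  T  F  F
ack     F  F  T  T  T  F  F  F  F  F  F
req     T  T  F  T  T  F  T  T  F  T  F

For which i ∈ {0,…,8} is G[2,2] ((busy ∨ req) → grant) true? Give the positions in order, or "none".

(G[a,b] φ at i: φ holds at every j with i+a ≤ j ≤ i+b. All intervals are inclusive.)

Evaluate at each i in [0,8]:
  i=0: ✓ (all of [2,2])
  i=1: ✓ (all of [3,3])
  i=2: ✓ (all of [4,4])
  i=3: ✗ (fails at j=5)
  i=4: ✗ (fails at j=6)
  i=5: ✗ (fails at j=7)
  i=6: ✗ (fails at j=8)
  i=7: ✗ (fails at j=9)
  i=8: ✓ (all of [10,10])

0, 1, 2, 8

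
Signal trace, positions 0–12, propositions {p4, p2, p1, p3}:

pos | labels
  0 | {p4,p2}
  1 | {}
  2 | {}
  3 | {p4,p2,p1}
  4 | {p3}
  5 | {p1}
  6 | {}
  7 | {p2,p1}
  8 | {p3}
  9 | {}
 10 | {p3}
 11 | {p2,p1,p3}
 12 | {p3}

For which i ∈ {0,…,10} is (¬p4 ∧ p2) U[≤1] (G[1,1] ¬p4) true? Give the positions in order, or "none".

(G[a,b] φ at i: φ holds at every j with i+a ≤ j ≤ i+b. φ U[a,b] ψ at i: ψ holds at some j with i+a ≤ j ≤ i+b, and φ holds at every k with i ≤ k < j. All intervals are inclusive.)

Evaluate at each i in [0,10]:
  i=0: ✓ (rhs at j=0)
  i=1: ✓ (rhs at j=1)
  i=2: ✗ (lhs fails at k=2 before rhs at j=3)
  i=3: ✓ (rhs at j=3)
  i=4: ✓ (rhs at j=4)
  i=5: ✓ (rhs at j=5)
  i=6: ✓ (rhs at j=6)
  i=7: ✓ (rhs at j=7)
  i=8: ✓ (rhs at j=8)
  i=9: ✓ (rhs at j=9)
  i=10: ✓ (rhs at j=10)

0, 1, 3, 4, 5, 6, 7, 8, 9, 10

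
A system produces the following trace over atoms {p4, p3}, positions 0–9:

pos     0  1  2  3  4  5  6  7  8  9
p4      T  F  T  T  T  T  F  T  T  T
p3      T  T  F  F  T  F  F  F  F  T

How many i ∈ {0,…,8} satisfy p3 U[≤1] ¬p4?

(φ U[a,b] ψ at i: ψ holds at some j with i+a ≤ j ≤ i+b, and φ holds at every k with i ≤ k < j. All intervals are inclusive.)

3

Evaluate at each i in [0,8]:
  i=0: ✓ (rhs at j=1; lhs holds on [0,0])
  i=1: ✓ (rhs at j=1)
  i=2: ✗ (no rhs in [2,3])
  i=3: ✗ (no rhs in [3,4])
  i=4: ✗ (no rhs in [4,5])
  i=5: ✗ (lhs fails at k=5 before rhs at j=6)
  i=6: ✓ (rhs at j=6)
  i=7: ✗ (no rhs in [7,8])
  i=8: ✗ (no rhs in [8,9])
Positions where it holds: {0, 1, 6} → 3.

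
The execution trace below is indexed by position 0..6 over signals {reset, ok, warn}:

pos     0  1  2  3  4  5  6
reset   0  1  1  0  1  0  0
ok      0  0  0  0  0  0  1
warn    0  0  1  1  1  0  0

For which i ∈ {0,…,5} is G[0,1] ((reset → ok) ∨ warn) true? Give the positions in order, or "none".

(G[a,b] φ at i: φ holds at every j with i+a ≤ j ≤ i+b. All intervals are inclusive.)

Evaluate at each i in [0,5]:
  i=0: ✗ (fails at j=1)
  i=1: ✗ (fails at j=1)
  i=2: ✓ (all of [2,3])
  i=3: ✓ (all of [3,4])
  i=4: ✓ (all of [4,5])
  i=5: ✓ (all of [5,6])

2, 3, 4, 5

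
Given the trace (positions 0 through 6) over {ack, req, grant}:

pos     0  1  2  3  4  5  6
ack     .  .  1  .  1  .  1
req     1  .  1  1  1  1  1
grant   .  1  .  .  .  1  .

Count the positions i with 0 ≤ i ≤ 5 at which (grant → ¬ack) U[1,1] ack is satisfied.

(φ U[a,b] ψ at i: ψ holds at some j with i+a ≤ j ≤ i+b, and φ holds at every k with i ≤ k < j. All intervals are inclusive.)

Evaluate at each i in [0,5]:
  i=0: ✗ (no rhs in [1,1])
  i=1: ✓ (rhs at j=2; lhs holds on [1,1])
  i=2: ✗ (no rhs in [3,3])
  i=3: ✓ (rhs at j=4; lhs holds on [3,3])
  i=4: ✗ (no rhs in [5,5])
  i=5: ✓ (rhs at j=6; lhs holds on [5,5])
Positions where it holds: {1, 3, 5} → 3.

3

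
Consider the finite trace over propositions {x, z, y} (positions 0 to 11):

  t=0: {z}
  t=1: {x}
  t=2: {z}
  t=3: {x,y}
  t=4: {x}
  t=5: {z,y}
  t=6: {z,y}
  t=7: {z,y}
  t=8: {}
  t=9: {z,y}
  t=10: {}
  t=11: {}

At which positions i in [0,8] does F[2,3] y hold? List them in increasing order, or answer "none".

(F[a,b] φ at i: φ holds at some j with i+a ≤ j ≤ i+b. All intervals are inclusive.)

0, 1, 2, 3, 4, 5, 6, 7

Evaluate at each i in [0,8]:
  i=0: ✓ (witness j=3)
  i=1: ✓ (witness j=3)
  i=2: ✓ (witness j=5)
  i=3: ✓ (witness j=5)
  i=4: ✓ (witness j=6)
  i=5: ✓ (witness j=7)
  i=6: ✓ (witness j=9)
  i=7: ✓ (witness j=9)
  i=8: ✗ (none in [10,11])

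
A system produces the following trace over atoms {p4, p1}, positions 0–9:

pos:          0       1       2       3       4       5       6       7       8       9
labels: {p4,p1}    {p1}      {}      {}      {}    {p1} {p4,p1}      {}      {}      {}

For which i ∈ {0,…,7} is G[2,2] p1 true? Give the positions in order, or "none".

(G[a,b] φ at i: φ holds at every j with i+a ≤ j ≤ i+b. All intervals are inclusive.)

Evaluate at each i in [0,7]:
  i=0: ✗ (fails at j=2)
  i=1: ✗ (fails at j=3)
  i=2: ✗ (fails at j=4)
  i=3: ✓ (all of [5,5])
  i=4: ✓ (all of [6,6])
  i=5: ✗ (fails at j=7)
  i=6: ✗ (fails at j=8)
  i=7: ✗ (fails at j=9)

3, 4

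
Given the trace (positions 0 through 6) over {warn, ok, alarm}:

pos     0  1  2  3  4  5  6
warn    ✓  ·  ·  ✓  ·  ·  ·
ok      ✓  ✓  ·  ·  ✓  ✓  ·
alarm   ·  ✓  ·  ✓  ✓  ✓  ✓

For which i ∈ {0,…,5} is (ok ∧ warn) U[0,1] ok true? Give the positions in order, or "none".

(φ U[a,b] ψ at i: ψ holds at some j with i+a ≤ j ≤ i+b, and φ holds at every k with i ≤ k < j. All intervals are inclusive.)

Evaluate at each i in [0,5]:
  i=0: ✓ (rhs at j=0)
  i=1: ✓ (rhs at j=1)
  i=2: ✗ (no rhs in [2,3])
  i=3: ✗ (lhs fails at k=3 before rhs at j=4)
  i=4: ✓ (rhs at j=4)
  i=5: ✓ (rhs at j=5)

0, 1, 4, 5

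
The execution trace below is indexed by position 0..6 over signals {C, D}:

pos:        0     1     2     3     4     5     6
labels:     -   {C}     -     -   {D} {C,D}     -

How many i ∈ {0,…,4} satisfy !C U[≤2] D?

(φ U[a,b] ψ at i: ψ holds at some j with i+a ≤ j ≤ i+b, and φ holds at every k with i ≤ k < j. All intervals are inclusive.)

Evaluate at each i in [0,4]:
  i=0: ✗ (no rhs in [0,2])
  i=1: ✗ (no rhs in [1,3])
  i=2: ✓ (rhs at j=4; lhs holds on [2,3])
  i=3: ✓ (rhs at j=4; lhs holds on [3,3])
  i=4: ✓ (rhs at j=4)
Positions where it holds: {2, 3, 4} → 3.

3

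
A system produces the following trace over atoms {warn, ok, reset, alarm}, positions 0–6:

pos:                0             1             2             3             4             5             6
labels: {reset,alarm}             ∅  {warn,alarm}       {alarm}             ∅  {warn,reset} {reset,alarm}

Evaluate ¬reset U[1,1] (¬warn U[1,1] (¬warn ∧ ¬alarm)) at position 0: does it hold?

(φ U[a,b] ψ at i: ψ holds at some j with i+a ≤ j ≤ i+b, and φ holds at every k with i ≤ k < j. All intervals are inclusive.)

Does not hold

Need some j in [1,1] with (¬warn U[1,1] (¬warn ∧ ¬alarm)), and ¬reset at every k in [0,j-1].
  j=1: (¬warn U[1,1] (¬warn ∧ ¬alarm)) — fails.
No j in the window works → until fails.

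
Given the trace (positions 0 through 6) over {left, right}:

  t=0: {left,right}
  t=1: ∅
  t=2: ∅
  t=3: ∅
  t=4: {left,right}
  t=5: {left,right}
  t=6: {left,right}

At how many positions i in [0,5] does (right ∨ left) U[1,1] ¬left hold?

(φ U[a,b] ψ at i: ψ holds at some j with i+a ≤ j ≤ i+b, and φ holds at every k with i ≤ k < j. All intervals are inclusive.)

Evaluate at each i in [0,5]:
  i=0: ✓ (rhs at j=1; lhs holds on [0,0])
  i=1: ✗ (lhs fails at k=1 before rhs at j=2)
  i=2: ✗ (lhs fails at k=2 before rhs at j=3)
  i=3: ✗ (no rhs in [4,4])
  i=4: ✗ (no rhs in [5,5])
  i=5: ✗ (no rhs in [6,6])
Positions where it holds: {0} → 1.

1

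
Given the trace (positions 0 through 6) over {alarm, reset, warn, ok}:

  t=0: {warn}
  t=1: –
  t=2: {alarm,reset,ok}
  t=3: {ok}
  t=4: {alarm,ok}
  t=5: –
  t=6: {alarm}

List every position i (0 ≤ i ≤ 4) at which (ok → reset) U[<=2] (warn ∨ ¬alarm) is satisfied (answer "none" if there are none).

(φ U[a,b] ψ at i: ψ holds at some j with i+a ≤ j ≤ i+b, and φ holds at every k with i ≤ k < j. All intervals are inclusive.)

0, 1, 2, 3

Evaluate at each i in [0,4]:
  i=0: ✓ (rhs at j=0)
  i=1: ✓ (rhs at j=1)
  i=2: ✓ (rhs at j=3; lhs holds on [2,2])
  i=3: ✓ (rhs at j=3)
  i=4: ✗ (lhs fails at k=4 before rhs at j=5)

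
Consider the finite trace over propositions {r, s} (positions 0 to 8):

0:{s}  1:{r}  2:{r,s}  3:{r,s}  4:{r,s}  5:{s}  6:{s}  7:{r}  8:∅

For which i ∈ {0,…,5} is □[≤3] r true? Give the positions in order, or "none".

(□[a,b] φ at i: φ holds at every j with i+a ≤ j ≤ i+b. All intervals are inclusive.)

Evaluate at each i in [0,5]:
  i=0: ✗ (fails at j=0)
  i=1: ✓ (all of [1,4])
  i=2: ✗ (fails at j=5)
  i=3: ✗ (fails at j=5)
  i=4: ✗ (fails at j=5)
  i=5: ✗ (fails at j=5)

1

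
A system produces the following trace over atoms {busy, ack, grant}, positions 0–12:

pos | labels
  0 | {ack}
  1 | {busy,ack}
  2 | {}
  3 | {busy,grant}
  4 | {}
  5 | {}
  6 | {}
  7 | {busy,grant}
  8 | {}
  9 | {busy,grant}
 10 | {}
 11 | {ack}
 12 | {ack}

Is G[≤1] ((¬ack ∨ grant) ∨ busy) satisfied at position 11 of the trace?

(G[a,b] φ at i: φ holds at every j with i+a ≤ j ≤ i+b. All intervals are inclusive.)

Does not hold

Check ((¬ack ∨ grant) ∨ busy) at every j in [11,12]:
  j=11: false
  j=12: false
Fails at j=11 → formula fails.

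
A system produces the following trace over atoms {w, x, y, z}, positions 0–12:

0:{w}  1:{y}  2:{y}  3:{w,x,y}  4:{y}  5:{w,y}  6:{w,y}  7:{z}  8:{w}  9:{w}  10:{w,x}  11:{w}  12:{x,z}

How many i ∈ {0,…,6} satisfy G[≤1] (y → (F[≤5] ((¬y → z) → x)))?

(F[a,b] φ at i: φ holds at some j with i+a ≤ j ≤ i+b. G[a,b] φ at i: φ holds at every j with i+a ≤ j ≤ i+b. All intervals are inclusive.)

Evaluate at each i in [0,6]:
  i=0: ✓ (all of [0,1])
  i=1: ✓ (all of [1,2])
  i=2: ✓ (all of [2,3])
  i=3: ✓ (all of [3,4])
  i=4: ✓ (all of [4,5])
  i=5: ✓ (all of [5,6])
  i=6: ✓ (all of [6,7])
Positions where it holds: {0, 1, 2, 3, 4, 5, 6} → 7.

7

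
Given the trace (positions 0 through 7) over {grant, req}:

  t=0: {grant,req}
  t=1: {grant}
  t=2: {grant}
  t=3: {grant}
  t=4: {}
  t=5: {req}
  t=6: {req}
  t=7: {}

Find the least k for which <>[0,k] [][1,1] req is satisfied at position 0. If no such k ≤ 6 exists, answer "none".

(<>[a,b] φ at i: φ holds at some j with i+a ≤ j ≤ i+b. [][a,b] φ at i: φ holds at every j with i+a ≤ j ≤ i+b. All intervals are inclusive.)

Scan j = 0,1,… for [][1,1] req:
  j=0: fails
  j=1: fails
  j=2: fails
  j=3: fails
  j=4: holds
First hit at j=4, so smallest k = 4-0 = 4.

4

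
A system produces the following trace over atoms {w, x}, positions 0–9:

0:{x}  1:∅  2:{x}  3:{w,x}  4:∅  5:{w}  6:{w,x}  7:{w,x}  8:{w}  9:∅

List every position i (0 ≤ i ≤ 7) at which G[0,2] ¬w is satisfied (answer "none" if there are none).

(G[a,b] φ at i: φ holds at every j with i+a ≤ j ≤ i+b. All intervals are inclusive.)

0

Evaluate at each i in [0,7]:
  i=0: ✓ (all of [0,2])
  i=1: ✗ (fails at j=3)
  i=2: ✗ (fails at j=3)
  i=3: ✗ (fails at j=3)
  i=4: ✗ (fails at j=5)
  i=5: ✗ (fails at j=5)
  i=6: ✗ (fails at j=6)
  i=7: ✗ (fails at j=7)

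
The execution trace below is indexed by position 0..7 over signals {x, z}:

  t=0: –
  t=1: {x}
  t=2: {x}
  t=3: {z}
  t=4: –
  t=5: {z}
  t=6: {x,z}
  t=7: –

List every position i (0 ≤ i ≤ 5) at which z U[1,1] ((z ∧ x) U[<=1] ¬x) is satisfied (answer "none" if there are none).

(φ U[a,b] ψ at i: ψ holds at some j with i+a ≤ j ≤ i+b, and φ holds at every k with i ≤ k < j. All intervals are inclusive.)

Evaluate at each i in [0,5]:
  i=0: ✗ (no rhs in [1,1])
  i=1: ✗ (no rhs in [2,2])
  i=2: ✗ (lhs fails at k=2 before rhs at j=3)
  i=3: ✓ (rhs at j=4; lhs holds on [3,3])
  i=4: ✗ (lhs fails at k=4 before rhs at j=5)
  i=5: ✓ (rhs at j=6; lhs holds on [5,5])

3, 5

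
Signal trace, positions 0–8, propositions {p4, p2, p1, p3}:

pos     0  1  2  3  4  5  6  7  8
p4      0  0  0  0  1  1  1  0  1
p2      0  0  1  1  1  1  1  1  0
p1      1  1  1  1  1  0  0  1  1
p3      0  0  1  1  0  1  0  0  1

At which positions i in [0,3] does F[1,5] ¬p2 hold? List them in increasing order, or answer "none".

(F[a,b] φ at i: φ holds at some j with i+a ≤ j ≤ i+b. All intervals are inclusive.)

Evaluate at each i in [0,3]:
  i=0: ✓ (witness j=1)
  i=1: ✗ (none in [2,6])
  i=2: ✗ (none in [3,7])
  i=3: ✓ (witness j=8)

0, 3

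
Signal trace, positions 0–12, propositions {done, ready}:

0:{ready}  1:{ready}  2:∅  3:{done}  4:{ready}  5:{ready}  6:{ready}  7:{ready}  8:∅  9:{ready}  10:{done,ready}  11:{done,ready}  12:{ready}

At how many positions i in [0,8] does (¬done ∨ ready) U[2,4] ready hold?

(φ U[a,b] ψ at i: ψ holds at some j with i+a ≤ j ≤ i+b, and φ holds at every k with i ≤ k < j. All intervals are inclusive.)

Evaluate at each i in [0,8]:
  i=0: ✗ (lhs fails at k=3 before rhs at j=4)
  i=1: ✗ (lhs fails at k=3 before rhs at j=4)
  i=2: ✗ (lhs fails at k=3 before rhs at j=4)
  i=3: ✗ (lhs fails at k=3 before rhs at j=5)
  i=4: ✓ (rhs at j=6; lhs holds on [4,5])
  i=5: ✓ (rhs at j=7; lhs holds on [5,6])
  i=6: ✓ (rhs at j=9; lhs holds on [6,8])
  i=7: ✓ (rhs at j=9; lhs holds on [7,8])
  i=8: ✓ (rhs at j=10; lhs holds on [8,9])
Positions where it holds: {4, 5, 6, 7, 8} → 5.

5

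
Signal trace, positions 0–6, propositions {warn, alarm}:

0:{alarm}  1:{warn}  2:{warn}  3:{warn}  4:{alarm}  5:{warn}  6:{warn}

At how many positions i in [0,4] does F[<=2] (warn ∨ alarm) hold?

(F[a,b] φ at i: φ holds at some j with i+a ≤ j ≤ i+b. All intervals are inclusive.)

5

Evaluate at each i in [0,4]:
  i=0: ✓ (witness j=0)
  i=1: ✓ (witness j=1)
  i=2: ✓ (witness j=2)
  i=3: ✓ (witness j=3)
  i=4: ✓ (witness j=4)
Positions where it holds: {0, 1, 2, 3, 4} → 5.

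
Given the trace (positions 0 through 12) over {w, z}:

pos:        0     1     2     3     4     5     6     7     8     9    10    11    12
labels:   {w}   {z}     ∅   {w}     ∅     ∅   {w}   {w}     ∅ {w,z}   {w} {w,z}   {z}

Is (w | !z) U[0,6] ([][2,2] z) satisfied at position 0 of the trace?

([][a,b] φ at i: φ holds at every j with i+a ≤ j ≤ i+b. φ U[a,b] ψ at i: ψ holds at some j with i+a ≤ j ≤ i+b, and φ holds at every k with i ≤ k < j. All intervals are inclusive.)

Need some j in [0,6] with [][2,2] z, and (w | !z) at every k in [0,j-1].
  j=0: [][2,2] z — fails at 2.
  j=1: [][2,2] z — fails at 3.
  j=2: [][2,2] z — fails at 4.
  j=3: [][2,2] z — fails at 5.
  j=4: [][2,2] z — fails at 6.
  j=5: [][2,2] z — fails at 7.
  j=6: [][2,2] z — fails at 8.
No j in the window works → until fails.

No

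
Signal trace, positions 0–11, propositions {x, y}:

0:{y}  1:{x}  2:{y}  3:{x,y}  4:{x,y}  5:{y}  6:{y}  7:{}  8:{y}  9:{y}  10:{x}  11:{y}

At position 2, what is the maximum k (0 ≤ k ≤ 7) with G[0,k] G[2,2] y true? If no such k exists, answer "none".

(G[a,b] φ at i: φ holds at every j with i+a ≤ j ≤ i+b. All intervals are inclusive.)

2

G[2,2] y must hold from j=2 onward; find where it first fails.
  j=2: holds
  j=3: holds
  j=4: holds
  j=5: fails
Holds on [2,4], so largest k = 2.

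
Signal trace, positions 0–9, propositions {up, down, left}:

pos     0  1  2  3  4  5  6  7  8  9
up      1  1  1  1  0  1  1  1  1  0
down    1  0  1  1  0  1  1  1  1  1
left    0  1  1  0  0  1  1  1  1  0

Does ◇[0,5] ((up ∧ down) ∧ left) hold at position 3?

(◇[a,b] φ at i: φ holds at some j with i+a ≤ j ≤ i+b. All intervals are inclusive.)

Holds

Check ((up ∧ down) ∧ left) at each j in [3,8]:
  j=3: false
  j=4: false
  j=5: true
  j=6: true
  j=7: true
  j=8: true
Found at j=5 → formula holds.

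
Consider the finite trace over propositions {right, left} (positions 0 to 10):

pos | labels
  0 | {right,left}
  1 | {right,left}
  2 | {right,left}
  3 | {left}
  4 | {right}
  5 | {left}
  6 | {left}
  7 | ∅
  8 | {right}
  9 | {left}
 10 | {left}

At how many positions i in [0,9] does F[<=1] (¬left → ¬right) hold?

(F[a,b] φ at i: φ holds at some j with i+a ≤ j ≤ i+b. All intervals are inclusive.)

10

Evaluate at each i in [0,9]:
  i=0: ✓ (witness j=0)
  i=1: ✓ (witness j=1)
  i=2: ✓ (witness j=2)
  i=3: ✓ (witness j=3)
  i=4: ✓ (witness j=5)
  i=5: ✓ (witness j=5)
  i=6: ✓ (witness j=6)
  i=7: ✓ (witness j=7)
  i=8: ✓ (witness j=9)
  i=9: ✓ (witness j=9)
Positions where it holds: {0, 1, 2, 3, 4, 5, 6, 7, 8, 9} → 10.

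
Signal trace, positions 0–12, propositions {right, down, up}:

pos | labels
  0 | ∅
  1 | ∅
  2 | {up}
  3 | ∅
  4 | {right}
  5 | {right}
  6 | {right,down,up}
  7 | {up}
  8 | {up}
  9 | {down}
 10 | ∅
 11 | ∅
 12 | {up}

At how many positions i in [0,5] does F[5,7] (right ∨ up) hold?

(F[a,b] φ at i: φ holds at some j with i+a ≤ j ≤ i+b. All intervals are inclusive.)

Evaluate at each i in [0,5]:
  i=0: ✓ (witness j=5)
  i=1: ✓ (witness j=6)
  i=2: ✓ (witness j=7)
  i=3: ✓ (witness j=8)
  i=4: ✗ (none in [9,11])
  i=5: ✓ (witness j=12)
Positions where it holds: {0, 1, 2, 3, 5} → 5.

5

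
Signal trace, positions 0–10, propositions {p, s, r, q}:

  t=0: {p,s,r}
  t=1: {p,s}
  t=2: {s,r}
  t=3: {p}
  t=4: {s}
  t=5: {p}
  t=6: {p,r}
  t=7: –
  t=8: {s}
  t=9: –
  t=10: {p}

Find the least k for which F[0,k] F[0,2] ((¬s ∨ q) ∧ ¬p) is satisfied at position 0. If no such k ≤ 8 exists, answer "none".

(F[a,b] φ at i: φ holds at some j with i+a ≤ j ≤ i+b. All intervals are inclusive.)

Scan j = 0,1,… for F[0,2] ((¬s ∨ q) ∧ ¬p):
  j=0: fails
  j=1: fails
  j=2: fails
  j=3: fails
  j=4: fails
  j=5: holds
First hit at j=5, so smallest k = 5-0 = 5.

5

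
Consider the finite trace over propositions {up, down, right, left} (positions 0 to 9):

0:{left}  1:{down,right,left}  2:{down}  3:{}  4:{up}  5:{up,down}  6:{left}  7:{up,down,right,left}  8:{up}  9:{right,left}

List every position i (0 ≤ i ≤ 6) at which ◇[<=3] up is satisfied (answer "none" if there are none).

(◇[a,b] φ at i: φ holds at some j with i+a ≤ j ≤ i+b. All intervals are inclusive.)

1, 2, 3, 4, 5, 6

Evaluate at each i in [0,6]:
  i=0: ✗ (none in [0,3])
  i=1: ✓ (witness j=4)
  i=2: ✓ (witness j=4)
  i=3: ✓ (witness j=4)
  i=4: ✓ (witness j=4)
  i=5: ✓ (witness j=5)
  i=6: ✓ (witness j=7)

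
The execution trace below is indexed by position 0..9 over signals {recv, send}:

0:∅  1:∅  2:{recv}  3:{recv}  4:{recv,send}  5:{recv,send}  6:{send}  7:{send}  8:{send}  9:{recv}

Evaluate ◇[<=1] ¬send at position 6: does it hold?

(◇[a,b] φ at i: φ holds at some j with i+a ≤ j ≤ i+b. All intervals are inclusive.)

Does not hold

Check ¬send at each j in [6,7]:
  j=6: false
  j=7: false
No position in the window satisfies it → formula fails.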